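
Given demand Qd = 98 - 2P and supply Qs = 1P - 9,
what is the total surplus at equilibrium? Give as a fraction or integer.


Find equilibrium: 98 - 2P = 1P - 9
98 + 9 = 3P
P* = 107/3 = 107/3
Q* = 1*107/3 - 9 = 80/3
Inverse demand: P = 49 - Q/2, so P_max = 49
Inverse supply: P = 9 + Q/1, so P_min = 9
CS = (1/2) * 80/3 * (49 - 107/3) = 1600/9
PS = (1/2) * 80/3 * (107/3 - 9) = 3200/9
TS = CS + PS = 1600/9 + 3200/9 = 1600/3

1600/3


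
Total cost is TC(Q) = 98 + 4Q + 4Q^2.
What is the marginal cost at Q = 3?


MC = dTC/dQ = 4 + 2*4*Q
At Q = 3:
MC = 4 + 8*3
MC = 4 + 24 = 28

28


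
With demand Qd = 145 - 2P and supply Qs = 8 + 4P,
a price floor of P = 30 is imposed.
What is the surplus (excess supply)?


At P = 30:
Qd = 145 - 2*30 = 85
Qs = 8 + 4*30 = 128
Surplus = Qs - Qd = 128 - 85 = 43

43


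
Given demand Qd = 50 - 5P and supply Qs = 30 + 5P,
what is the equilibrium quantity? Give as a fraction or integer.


First find equilibrium price:
50 - 5P = 30 + 5P
P* = 20/10 = 2
Then substitute into demand:
Q* = 50 - 5 * 2 = 40

40


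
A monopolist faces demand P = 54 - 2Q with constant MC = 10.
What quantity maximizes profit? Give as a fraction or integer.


TR = P*Q = (54 - 2Q)Q = 54Q - 2Q^2
MR = dTR/dQ = 54 - 4Q
Set MR = MC:
54 - 4Q = 10
44 = 4Q
Q* = 44/4 = 11

11


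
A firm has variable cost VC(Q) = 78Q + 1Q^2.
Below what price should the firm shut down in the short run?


AVC(Q) = VC(Q)/Q = 78 + 1Q
AVC is increasing in Q, so minimum AVC is at Q -> 0+.
Min AVC = 78
The firm should shut down if P < 78.

78


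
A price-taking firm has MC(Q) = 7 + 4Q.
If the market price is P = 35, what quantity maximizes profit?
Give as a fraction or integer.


In perfect competition, profit is maximized where P = MC.
35 = 7 + 4Q
28 = 4Q
Q* = 28/4 = 7

7


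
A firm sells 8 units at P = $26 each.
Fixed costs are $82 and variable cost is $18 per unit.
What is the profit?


Total Revenue = P * Q = 26 * 8 = $208
Total Cost = FC + VC*Q = 82 + 18*8 = $226
Profit = TR - TC = 208 - 226 = $-18

$-18


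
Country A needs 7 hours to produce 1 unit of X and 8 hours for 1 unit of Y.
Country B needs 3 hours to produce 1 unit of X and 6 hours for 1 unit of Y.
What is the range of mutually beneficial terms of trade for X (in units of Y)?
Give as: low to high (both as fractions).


Opportunity cost of X for Country A = hours_X / hours_Y = 7/8 = 7/8 units of Y
Opportunity cost of X for Country B = hours_X / hours_Y = 3/6 = 1/2 units of Y
Terms of trade must be between the two opportunity costs.
Range: 1/2 to 7/8

1/2 to 7/8


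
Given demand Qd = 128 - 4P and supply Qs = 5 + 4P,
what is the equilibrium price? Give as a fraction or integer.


At equilibrium, Qd = Qs.
128 - 4P = 5 + 4P
128 - 5 = 4P + 4P
123 = 8P
P* = 123/8 = 123/8

123/8


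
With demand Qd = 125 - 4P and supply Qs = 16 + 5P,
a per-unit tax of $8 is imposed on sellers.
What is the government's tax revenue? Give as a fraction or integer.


With tax on sellers, new supply: Qs' = 16 + 5(P - 8)
= 5P - 24
New equilibrium quantity:
Q_new = 529/9
Tax revenue = tax * Q_new = 8 * 529/9 = 4232/9

4232/9


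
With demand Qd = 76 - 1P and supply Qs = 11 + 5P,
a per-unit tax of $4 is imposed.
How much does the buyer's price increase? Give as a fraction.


With a per-unit tax, the buyer's price increase depends on relative slopes.
Supply slope: d = 5, Demand slope: b = 1
Buyer's price increase = d * tax / (b + d)
= 5 * 4 / (1 + 5)
= 20 / 6 = 10/3

10/3


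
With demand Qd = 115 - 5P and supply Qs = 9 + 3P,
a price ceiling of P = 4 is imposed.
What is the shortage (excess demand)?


At P = 4:
Qd = 115 - 5*4 = 95
Qs = 9 + 3*4 = 21
Shortage = Qd - Qs = 95 - 21 = 74

74


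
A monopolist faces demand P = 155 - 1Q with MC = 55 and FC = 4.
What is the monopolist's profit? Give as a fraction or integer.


MR = MC: 155 - 2Q = 55
Q* = 50
P* = 155 - 1*50 = 105
Profit = (P* - MC)*Q* - FC
= (105 - 55)*50 - 4
= 50*50 - 4
= 2500 - 4 = 2496

2496


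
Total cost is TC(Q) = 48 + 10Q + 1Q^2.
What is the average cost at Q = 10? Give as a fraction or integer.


TC(10) = 48 + 10*10 + 1*10^2
TC(10) = 48 + 100 + 100 = 248
AC = TC/Q = 248/10 = 124/5

124/5


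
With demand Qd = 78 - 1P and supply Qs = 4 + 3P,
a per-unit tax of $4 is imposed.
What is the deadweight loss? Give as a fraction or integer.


Pre-tax equilibrium quantity: Q* = 119/2
Post-tax equilibrium quantity: Q_tax = 113/2
Reduction in quantity: Q* - Q_tax = 3
DWL = (1/2) * tax * (Q* - Q_tax)
DWL = (1/2) * 4 * 3 = 6

6


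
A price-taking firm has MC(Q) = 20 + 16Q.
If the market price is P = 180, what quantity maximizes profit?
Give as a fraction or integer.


In perfect competition, profit is maximized where P = MC.
180 = 20 + 16Q
160 = 16Q
Q* = 160/16 = 10

10


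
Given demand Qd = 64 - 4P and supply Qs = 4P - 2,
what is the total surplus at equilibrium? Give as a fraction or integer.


Find equilibrium: 64 - 4P = 4P - 2
64 + 2 = 8P
P* = 66/8 = 33/4
Q* = 4*33/4 - 2 = 31
Inverse demand: P = 16 - Q/4, so P_max = 16
Inverse supply: P = 1/2 + Q/4, so P_min = 1/2
CS = (1/2) * 31 * (16 - 33/4) = 961/8
PS = (1/2) * 31 * (33/4 - 1/2) = 961/8
TS = CS + PS = 961/8 + 961/8 = 961/4

961/4


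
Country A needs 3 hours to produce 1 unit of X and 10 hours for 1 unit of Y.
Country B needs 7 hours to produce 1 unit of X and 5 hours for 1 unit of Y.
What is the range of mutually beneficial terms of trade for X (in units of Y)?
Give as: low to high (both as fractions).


Opportunity cost of X for Country A = hours_X / hours_Y = 3/10 = 3/10 units of Y
Opportunity cost of X for Country B = hours_X / hours_Y = 7/5 = 7/5 units of Y
Terms of trade must be between the two opportunity costs.
Range: 3/10 to 7/5

3/10 to 7/5


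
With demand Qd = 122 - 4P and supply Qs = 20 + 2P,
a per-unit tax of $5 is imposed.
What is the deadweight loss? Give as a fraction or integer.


Pre-tax equilibrium quantity: Q* = 54
Post-tax equilibrium quantity: Q_tax = 142/3
Reduction in quantity: Q* - Q_tax = 20/3
DWL = (1/2) * tax * (Q* - Q_tax)
DWL = (1/2) * 5 * 20/3 = 50/3

50/3


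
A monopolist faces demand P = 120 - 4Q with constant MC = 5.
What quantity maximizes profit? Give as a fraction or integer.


TR = P*Q = (120 - 4Q)Q = 120Q - 4Q^2
MR = dTR/dQ = 120 - 8Q
Set MR = MC:
120 - 8Q = 5
115 = 8Q
Q* = 115/8 = 115/8

115/8


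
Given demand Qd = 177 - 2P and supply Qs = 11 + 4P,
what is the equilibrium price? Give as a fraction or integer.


At equilibrium, Qd = Qs.
177 - 2P = 11 + 4P
177 - 11 = 2P + 4P
166 = 6P
P* = 166/6 = 83/3

83/3


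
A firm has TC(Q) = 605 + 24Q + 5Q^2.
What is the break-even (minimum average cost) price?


AC(Q) = 605/Q + 24 + 5Q
To minimize: dAC/dQ = -605/Q^2 + 5 = 0
Q^2 = 605/5 = 121
Q* = 11
Min AC = 605/11 + 24 + 5*11
Min AC = 55 + 24 + 55 = 134

134


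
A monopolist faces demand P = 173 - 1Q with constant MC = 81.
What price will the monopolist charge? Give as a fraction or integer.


MR = 173 - 2Q
Set MR = MC: 173 - 2Q = 81
Q* = 46
Substitute into demand:
P* = 173 - 1*46 = 127

127


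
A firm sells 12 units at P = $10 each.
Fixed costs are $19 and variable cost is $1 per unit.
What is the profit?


Total Revenue = P * Q = 10 * 12 = $120
Total Cost = FC + VC*Q = 19 + 1*12 = $31
Profit = TR - TC = 120 - 31 = $89

$89


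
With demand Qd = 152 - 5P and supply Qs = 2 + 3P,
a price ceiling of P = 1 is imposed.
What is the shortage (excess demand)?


At P = 1:
Qd = 152 - 5*1 = 147
Qs = 2 + 3*1 = 5
Shortage = Qd - Qs = 147 - 5 = 142

142


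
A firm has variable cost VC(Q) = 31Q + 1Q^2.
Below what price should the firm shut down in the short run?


AVC(Q) = VC(Q)/Q = 31 + 1Q
AVC is increasing in Q, so minimum AVC is at Q -> 0+.
Min AVC = 31
The firm should shut down if P < 31.

31


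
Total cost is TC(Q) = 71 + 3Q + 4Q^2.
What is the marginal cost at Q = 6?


MC = dTC/dQ = 3 + 2*4*Q
At Q = 6:
MC = 3 + 8*6
MC = 3 + 48 = 51

51


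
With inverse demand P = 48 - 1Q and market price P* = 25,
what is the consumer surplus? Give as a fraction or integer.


Maximum willingness to pay (at Q=0): P_max = 48
Quantity demanded at P* = 25:
Q* = (48 - 25)/1 = 23
CS = (1/2) * Q* * (P_max - P*)
CS = (1/2) * 23 * (48 - 25)
CS = (1/2) * 23 * 23 = 529/2

529/2


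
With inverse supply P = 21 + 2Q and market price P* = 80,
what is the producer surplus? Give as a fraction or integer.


Minimum supply price (at Q=0): P_min = 21
Quantity supplied at P* = 80:
Q* = (80 - 21)/2 = 59/2
PS = (1/2) * Q* * (P* - P_min)
PS = (1/2) * 59/2 * (80 - 21)
PS = (1/2) * 59/2 * 59 = 3481/4

3481/4


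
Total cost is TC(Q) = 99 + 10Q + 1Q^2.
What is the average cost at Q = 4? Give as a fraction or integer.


TC(4) = 99 + 10*4 + 1*4^2
TC(4) = 99 + 40 + 16 = 155
AC = TC/Q = 155/4 = 155/4

155/4


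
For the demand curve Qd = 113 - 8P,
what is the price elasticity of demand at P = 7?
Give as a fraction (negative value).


dQ/dP = -8
At P = 7: Q = 113 - 8*7 = 57
E = (dQ/dP)(P/Q) = (-8)(7/57) = -56/57

-56/57


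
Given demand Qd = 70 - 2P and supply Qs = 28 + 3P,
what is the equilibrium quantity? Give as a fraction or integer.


First find equilibrium price:
70 - 2P = 28 + 3P
P* = 42/5 = 42/5
Then substitute into demand:
Q* = 70 - 2 * 42/5 = 266/5

266/5


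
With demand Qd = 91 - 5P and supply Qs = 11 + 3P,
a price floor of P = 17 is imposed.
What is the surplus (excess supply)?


At P = 17:
Qd = 91 - 5*17 = 6
Qs = 11 + 3*17 = 62
Surplus = Qs - Qd = 62 - 6 = 56

56


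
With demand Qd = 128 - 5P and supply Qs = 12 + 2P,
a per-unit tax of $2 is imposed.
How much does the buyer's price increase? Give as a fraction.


With a per-unit tax, the buyer's price increase depends on relative slopes.
Supply slope: d = 2, Demand slope: b = 5
Buyer's price increase = d * tax / (b + d)
= 2 * 2 / (5 + 2)
= 4 / 7 = 4/7

4/7


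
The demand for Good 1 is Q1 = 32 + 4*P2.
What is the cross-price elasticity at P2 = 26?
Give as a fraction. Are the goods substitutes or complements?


dQ1/dP2 = 4
At P2 = 26: Q1 = 32 + 4*26 = 136
Exy = (dQ1/dP2)(P2/Q1) = 4 * 26 / 136 = 13/17
Since Exy > 0, the goods are substitutes.

13/17 (substitutes)


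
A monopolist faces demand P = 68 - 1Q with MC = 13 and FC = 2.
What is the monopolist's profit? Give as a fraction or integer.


MR = MC: 68 - 2Q = 13
Q* = 55/2
P* = 68 - 1*55/2 = 81/2
Profit = (P* - MC)*Q* - FC
= (81/2 - 13)*55/2 - 2
= 55/2*55/2 - 2
= 3025/4 - 2 = 3017/4

3017/4


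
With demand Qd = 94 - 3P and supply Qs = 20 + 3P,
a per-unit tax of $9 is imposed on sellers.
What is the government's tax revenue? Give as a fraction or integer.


With tax on sellers, new supply: Qs' = 20 + 3(P - 9)
= 3P - 7
New equilibrium quantity:
Q_new = 87/2
Tax revenue = tax * Q_new = 9 * 87/2 = 783/2

783/2


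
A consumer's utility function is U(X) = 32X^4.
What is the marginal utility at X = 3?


MU = dU/dX = 32*4*X^(4-1)
MU = 128*X^3
At X = 3:
MU = 128 * 3^3
MU = 128 * 27 = 3456

3456


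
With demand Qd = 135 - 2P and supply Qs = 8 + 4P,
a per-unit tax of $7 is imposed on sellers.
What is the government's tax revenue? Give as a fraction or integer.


With tax on sellers, new supply: Qs' = 8 + 4(P - 7)
= 4P - 20
New equilibrium quantity:
Q_new = 250/3
Tax revenue = tax * Q_new = 7 * 250/3 = 1750/3

1750/3


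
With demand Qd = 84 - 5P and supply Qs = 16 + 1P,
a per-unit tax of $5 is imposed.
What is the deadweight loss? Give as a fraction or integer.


Pre-tax equilibrium quantity: Q* = 82/3
Post-tax equilibrium quantity: Q_tax = 139/6
Reduction in quantity: Q* - Q_tax = 25/6
DWL = (1/2) * tax * (Q* - Q_tax)
DWL = (1/2) * 5 * 25/6 = 125/12

125/12


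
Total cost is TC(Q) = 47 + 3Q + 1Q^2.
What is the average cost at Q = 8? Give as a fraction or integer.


TC(8) = 47 + 3*8 + 1*8^2
TC(8) = 47 + 24 + 64 = 135
AC = TC/Q = 135/8 = 135/8

135/8


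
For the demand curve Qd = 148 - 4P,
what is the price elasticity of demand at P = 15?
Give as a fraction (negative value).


dQ/dP = -4
At P = 15: Q = 148 - 4*15 = 88
E = (dQ/dP)(P/Q) = (-4)(15/88) = -15/22

-15/22


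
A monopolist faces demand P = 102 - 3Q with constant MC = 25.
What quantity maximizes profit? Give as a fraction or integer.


TR = P*Q = (102 - 3Q)Q = 102Q - 3Q^2
MR = dTR/dQ = 102 - 6Q
Set MR = MC:
102 - 6Q = 25
77 = 6Q
Q* = 77/6 = 77/6

77/6


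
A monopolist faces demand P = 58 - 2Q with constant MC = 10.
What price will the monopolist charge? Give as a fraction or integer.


MR = 58 - 4Q
Set MR = MC: 58 - 4Q = 10
Q* = 12
Substitute into demand:
P* = 58 - 2*12 = 34

34


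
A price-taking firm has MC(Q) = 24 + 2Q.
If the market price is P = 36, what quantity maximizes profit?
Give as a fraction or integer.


In perfect competition, profit is maximized where P = MC.
36 = 24 + 2Q
12 = 2Q
Q* = 12/2 = 6

6


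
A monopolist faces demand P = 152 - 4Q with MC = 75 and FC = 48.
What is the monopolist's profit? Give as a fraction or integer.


MR = MC: 152 - 8Q = 75
Q* = 77/8
P* = 152 - 4*77/8 = 227/2
Profit = (P* - MC)*Q* - FC
= (227/2 - 75)*77/8 - 48
= 77/2*77/8 - 48
= 5929/16 - 48 = 5161/16

5161/16


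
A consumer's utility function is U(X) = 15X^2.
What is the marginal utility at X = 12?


MU = dU/dX = 15*2*X^(2-1)
MU = 30*X^1
At X = 12:
MU = 30 * 12^1
MU = 30 * 12 = 360

360


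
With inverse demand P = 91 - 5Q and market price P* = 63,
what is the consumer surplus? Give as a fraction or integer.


Maximum willingness to pay (at Q=0): P_max = 91
Quantity demanded at P* = 63:
Q* = (91 - 63)/5 = 28/5
CS = (1/2) * Q* * (P_max - P*)
CS = (1/2) * 28/5 * (91 - 63)
CS = (1/2) * 28/5 * 28 = 392/5

392/5


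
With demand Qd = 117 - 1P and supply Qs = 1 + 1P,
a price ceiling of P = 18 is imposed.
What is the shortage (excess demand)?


At P = 18:
Qd = 117 - 1*18 = 99
Qs = 1 + 1*18 = 19
Shortage = Qd - Qs = 99 - 19 = 80

80


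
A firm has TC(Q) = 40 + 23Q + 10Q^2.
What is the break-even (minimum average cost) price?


AC(Q) = 40/Q + 23 + 10Q
To minimize: dAC/dQ = -40/Q^2 + 10 = 0
Q^2 = 40/10 = 4
Q* = 2
Min AC = 40/2 + 23 + 10*2
Min AC = 20 + 23 + 20 = 63

63


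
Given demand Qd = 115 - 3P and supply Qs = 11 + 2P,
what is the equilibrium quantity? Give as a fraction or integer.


First find equilibrium price:
115 - 3P = 11 + 2P
P* = 104/5 = 104/5
Then substitute into demand:
Q* = 115 - 3 * 104/5 = 263/5

263/5


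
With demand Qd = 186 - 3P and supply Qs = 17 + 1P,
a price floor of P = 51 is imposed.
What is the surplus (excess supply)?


At P = 51:
Qd = 186 - 3*51 = 33
Qs = 17 + 1*51 = 68
Surplus = Qs - Qd = 68 - 33 = 35

35


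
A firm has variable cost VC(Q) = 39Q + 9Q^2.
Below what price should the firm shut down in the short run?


AVC(Q) = VC(Q)/Q = 39 + 9Q
AVC is increasing in Q, so minimum AVC is at Q -> 0+.
Min AVC = 39
The firm should shut down if P < 39.

39


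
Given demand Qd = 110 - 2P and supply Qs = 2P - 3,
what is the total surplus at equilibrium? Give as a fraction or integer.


Find equilibrium: 110 - 2P = 2P - 3
110 + 3 = 4P
P* = 113/4 = 113/4
Q* = 2*113/4 - 3 = 107/2
Inverse demand: P = 55 - Q/2, so P_max = 55
Inverse supply: P = 3/2 + Q/2, so P_min = 3/2
CS = (1/2) * 107/2 * (55 - 113/4) = 11449/16
PS = (1/2) * 107/2 * (113/4 - 3/2) = 11449/16
TS = CS + PS = 11449/16 + 11449/16 = 11449/8

11449/8


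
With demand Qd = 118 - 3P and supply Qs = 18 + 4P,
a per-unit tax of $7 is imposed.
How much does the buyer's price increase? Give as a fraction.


With a per-unit tax, the buyer's price increase depends on relative slopes.
Supply slope: d = 4, Demand slope: b = 3
Buyer's price increase = d * tax / (b + d)
= 4 * 7 / (3 + 4)
= 28 / 7 = 4

4


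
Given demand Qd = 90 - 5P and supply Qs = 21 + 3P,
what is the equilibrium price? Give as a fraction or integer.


At equilibrium, Qd = Qs.
90 - 5P = 21 + 3P
90 - 21 = 5P + 3P
69 = 8P
P* = 69/8 = 69/8

69/8


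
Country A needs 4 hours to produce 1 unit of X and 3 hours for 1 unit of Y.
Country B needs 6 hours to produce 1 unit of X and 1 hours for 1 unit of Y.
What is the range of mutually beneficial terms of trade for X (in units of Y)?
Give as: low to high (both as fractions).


Opportunity cost of X for Country A = hours_X / hours_Y = 4/3 = 4/3 units of Y
Opportunity cost of X for Country B = hours_X / hours_Y = 6/1 = 6 units of Y
Terms of trade must be between the two opportunity costs.
Range: 4/3 to 6

4/3 to 6


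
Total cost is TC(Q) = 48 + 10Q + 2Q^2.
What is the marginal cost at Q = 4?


MC = dTC/dQ = 10 + 2*2*Q
At Q = 4:
MC = 10 + 4*4
MC = 10 + 16 = 26

26


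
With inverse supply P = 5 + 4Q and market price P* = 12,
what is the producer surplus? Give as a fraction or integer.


Minimum supply price (at Q=0): P_min = 5
Quantity supplied at P* = 12:
Q* = (12 - 5)/4 = 7/4
PS = (1/2) * Q* * (P* - P_min)
PS = (1/2) * 7/4 * (12 - 5)
PS = (1/2) * 7/4 * 7 = 49/8

49/8


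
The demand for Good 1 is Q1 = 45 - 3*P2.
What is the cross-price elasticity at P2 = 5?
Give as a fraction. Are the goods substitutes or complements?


dQ1/dP2 = -3
At P2 = 5: Q1 = 45 - 3*5 = 30
Exy = (dQ1/dP2)(P2/Q1) = -3 * 5 / 30 = -1/2
Since Exy < 0, the goods are complements.

-1/2 (complements)


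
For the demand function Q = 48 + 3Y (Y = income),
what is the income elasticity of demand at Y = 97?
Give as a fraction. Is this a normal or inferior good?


dQ/dY = 3
At Y = 97: Q = 48 + 3*97 = 339
Ey = (dQ/dY)(Y/Q) = 3 * 97 / 339 = 97/113
Since Ey > 0, this is a normal good.

97/113 (normal good)


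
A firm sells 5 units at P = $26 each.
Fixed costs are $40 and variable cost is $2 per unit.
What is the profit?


Total Revenue = P * Q = 26 * 5 = $130
Total Cost = FC + VC*Q = 40 + 2*5 = $50
Profit = TR - TC = 130 - 50 = $80

$80


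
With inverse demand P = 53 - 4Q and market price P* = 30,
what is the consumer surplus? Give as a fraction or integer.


Maximum willingness to pay (at Q=0): P_max = 53
Quantity demanded at P* = 30:
Q* = (53 - 30)/4 = 23/4
CS = (1/2) * Q* * (P_max - P*)
CS = (1/2) * 23/4 * (53 - 30)
CS = (1/2) * 23/4 * 23 = 529/8

529/8


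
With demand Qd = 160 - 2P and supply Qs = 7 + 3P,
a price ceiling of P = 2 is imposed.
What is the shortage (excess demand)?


At P = 2:
Qd = 160 - 2*2 = 156
Qs = 7 + 3*2 = 13
Shortage = Qd - Qs = 156 - 13 = 143

143


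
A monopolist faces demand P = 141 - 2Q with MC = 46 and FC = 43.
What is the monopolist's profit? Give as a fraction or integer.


MR = MC: 141 - 4Q = 46
Q* = 95/4
P* = 141 - 2*95/4 = 187/2
Profit = (P* - MC)*Q* - FC
= (187/2 - 46)*95/4 - 43
= 95/2*95/4 - 43
= 9025/8 - 43 = 8681/8

8681/8


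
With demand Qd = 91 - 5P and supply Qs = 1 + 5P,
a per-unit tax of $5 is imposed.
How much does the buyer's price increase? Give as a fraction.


With a per-unit tax, the buyer's price increase depends on relative slopes.
Supply slope: d = 5, Demand slope: b = 5
Buyer's price increase = d * tax / (b + d)
= 5 * 5 / (5 + 5)
= 25 / 10 = 5/2

5/2


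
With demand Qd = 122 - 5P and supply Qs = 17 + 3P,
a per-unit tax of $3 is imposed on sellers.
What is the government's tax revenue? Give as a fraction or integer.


With tax on sellers, new supply: Qs' = 17 + 3(P - 3)
= 8 + 3P
New equilibrium quantity:
Q_new = 203/4
Tax revenue = tax * Q_new = 3 * 203/4 = 609/4

609/4


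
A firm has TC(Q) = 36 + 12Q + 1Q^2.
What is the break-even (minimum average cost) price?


AC(Q) = 36/Q + 12 + 1Q
To minimize: dAC/dQ = -36/Q^2 + 1 = 0
Q^2 = 36/1 = 36
Q* = 6
Min AC = 36/6 + 12 + 1*6
Min AC = 6 + 12 + 6 = 24

24


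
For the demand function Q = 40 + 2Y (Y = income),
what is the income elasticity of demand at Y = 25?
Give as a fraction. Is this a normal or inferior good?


dQ/dY = 2
At Y = 25: Q = 40 + 2*25 = 90
Ey = (dQ/dY)(Y/Q) = 2 * 25 / 90 = 5/9
Since Ey > 0, this is a normal good.

5/9 (normal good)


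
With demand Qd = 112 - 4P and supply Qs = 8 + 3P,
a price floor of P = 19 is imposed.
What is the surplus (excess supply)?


At P = 19:
Qd = 112 - 4*19 = 36
Qs = 8 + 3*19 = 65
Surplus = Qs - Qd = 65 - 36 = 29

29


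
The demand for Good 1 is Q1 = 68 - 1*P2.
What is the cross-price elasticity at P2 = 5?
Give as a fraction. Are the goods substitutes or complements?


dQ1/dP2 = -1
At P2 = 5: Q1 = 68 - 1*5 = 63
Exy = (dQ1/dP2)(P2/Q1) = -1 * 5 / 63 = -5/63
Since Exy < 0, the goods are complements.

-5/63 (complements)


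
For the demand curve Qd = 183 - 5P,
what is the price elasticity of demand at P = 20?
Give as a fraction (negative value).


dQ/dP = -5
At P = 20: Q = 183 - 5*20 = 83
E = (dQ/dP)(P/Q) = (-5)(20/83) = -100/83

-100/83


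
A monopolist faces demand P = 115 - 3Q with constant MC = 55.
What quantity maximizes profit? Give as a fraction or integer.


TR = P*Q = (115 - 3Q)Q = 115Q - 3Q^2
MR = dTR/dQ = 115 - 6Q
Set MR = MC:
115 - 6Q = 55
60 = 6Q
Q* = 60/6 = 10

10


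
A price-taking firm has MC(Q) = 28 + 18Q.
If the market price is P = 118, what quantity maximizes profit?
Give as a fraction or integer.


In perfect competition, profit is maximized where P = MC.
118 = 28 + 18Q
90 = 18Q
Q* = 90/18 = 5

5


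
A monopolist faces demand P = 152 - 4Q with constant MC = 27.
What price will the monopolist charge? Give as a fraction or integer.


MR = 152 - 8Q
Set MR = MC: 152 - 8Q = 27
Q* = 125/8
Substitute into demand:
P* = 152 - 4*125/8 = 179/2

179/2


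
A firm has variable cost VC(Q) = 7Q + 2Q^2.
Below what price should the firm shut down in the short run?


AVC(Q) = VC(Q)/Q = 7 + 2Q
AVC is increasing in Q, so minimum AVC is at Q -> 0+.
Min AVC = 7
The firm should shut down if P < 7.

7


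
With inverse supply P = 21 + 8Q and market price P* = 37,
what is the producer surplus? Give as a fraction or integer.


Minimum supply price (at Q=0): P_min = 21
Quantity supplied at P* = 37:
Q* = (37 - 21)/8 = 2
PS = (1/2) * Q* * (P* - P_min)
PS = (1/2) * 2 * (37 - 21)
PS = (1/2) * 2 * 16 = 16

16


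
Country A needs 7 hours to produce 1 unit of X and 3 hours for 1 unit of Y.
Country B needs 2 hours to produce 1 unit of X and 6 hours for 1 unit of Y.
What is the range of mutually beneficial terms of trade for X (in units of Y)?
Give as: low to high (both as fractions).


Opportunity cost of X for Country A = hours_X / hours_Y = 7/3 = 7/3 units of Y
Opportunity cost of X for Country B = hours_X / hours_Y = 2/6 = 1/3 units of Y
Terms of trade must be between the two opportunity costs.
Range: 1/3 to 7/3

1/3 to 7/3


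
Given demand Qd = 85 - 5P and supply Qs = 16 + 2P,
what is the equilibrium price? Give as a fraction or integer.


At equilibrium, Qd = Qs.
85 - 5P = 16 + 2P
85 - 16 = 5P + 2P
69 = 7P
P* = 69/7 = 69/7

69/7


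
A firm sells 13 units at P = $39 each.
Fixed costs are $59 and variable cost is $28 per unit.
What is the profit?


Total Revenue = P * Q = 39 * 13 = $507
Total Cost = FC + VC*Q = 59 + 28*13 = $423
Profit = TR - TC = 507 - 423 = $84

$84


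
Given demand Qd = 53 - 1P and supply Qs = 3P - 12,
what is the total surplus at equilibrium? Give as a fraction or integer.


Find equilibrium: 53 - 1P = 3P - 12
53 + 12 = 4P
P* = 65/4 = 65/4
Q* = 3*65/4 - 12 = 147/4
Inverse demand: P = 53 - Q/1, so P_max = 53
Inverse supply: P = 4 + Q/3, so P_min = 4
CS = (1/2) * 147/4 * (53 - 65/4) = 21609/32
PS = (1/2) * 147/4 * (65/4 - 4) = 7203/32
TS = CS + PS = 21609/32 + 7203/32 = 7203/8

7203/8


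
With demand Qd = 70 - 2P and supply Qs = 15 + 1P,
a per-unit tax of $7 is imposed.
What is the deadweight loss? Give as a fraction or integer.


Pre-tax equilibrium quantity: Q* = 100/3
Post-tax equilibrium quantity: Q_tax = 86/3
Reduction in quantity: Q* - Q_tax = 14/3
DWL = (1/2) * tax * (Q* - Q_tax)
DWL = (1/2) * 7 * 14/3 = 49/3

49/3


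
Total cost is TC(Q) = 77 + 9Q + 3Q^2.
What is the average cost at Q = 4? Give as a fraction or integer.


TC(4) = 77 + 9*4 + 3*4^2
TC(4) = 77 + 36 + 48 = 161
AC = TC/Q = 161/4 = 161/4

161/4


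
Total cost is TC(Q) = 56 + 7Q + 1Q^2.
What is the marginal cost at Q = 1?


MC = dTC/dQ = 7 + 2*1*Q
At Q = 1:
MC = 7 + 2*1
MC = 7 + 2 = 9

9


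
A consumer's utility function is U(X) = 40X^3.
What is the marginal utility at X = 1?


MU = dU/dX = 40*3*X^(3-1)
MU = 120*X^2
At X = 1:
MU = 120 * 1^2
MU = 120 * 1 = 120

120


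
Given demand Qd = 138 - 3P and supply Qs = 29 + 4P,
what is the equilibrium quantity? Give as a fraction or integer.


First find equilibrium price:
138 - 3P = 29 + 4P
P* = 109/7 = 109/7
Then substitute into demand:
Q* = 138 - 3 * 109/7 = 639/7

639/7


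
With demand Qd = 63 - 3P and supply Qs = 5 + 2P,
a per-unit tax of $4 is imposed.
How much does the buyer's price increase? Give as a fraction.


With a per-unit tax, the buyer's price increase depends on relative slopes.
Supply slope: d = 2, Demand slope: b = 3
Buyer's price increase = d * tax / (b + d)
= 2 * 4 / (3 + 2)
= 8 / 5 = 8/5

8/5


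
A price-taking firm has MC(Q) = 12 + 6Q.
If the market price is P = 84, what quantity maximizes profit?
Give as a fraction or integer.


In perfect competition, profit is maximized where P = MC.
84 = 12 + 6Q
72 = 6Q
Q* = 72/6 = 12

12


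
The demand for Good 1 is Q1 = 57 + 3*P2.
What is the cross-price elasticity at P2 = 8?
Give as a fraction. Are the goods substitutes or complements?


dQ1/dP2 = 3
At P2 = 8: Q1 = 57 + 3*8 = 81
Exy = (dQ1/dP2)(P2/Q1) = 3 * 8 / 81 = 8/27
Since Exy > 0, the goods are substitutes.

8/27 (substitutes)


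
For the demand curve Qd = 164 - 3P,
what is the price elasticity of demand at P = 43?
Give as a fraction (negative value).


dQ/dP = -3
At P = 43: Q = 164 - 3*43 = 35
E = (dQ/dP)(P/Q) = (-3)(43/35) = -129/35

-129/35


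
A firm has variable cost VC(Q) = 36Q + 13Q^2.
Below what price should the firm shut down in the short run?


AVC(Q) = VC(Q)/Q = 36 + 13Q
AVC is increasing in Q, so minimum AVC is at Q -> 0+.
Min AVC = 36
The firm should shut down if P < 36.

36


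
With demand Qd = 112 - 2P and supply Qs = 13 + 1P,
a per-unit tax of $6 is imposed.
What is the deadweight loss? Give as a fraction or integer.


Pre-tax equilibrium quantity: Q* = 46
Post-tax equilibrium quantity: Q_tax = 42
Reduction in quantity: Q* - Q_tax = 4
DWL = (1/2) * tax * (Q* - Q_tax)
DWL = (1/2) * 6 * 4 = 12

12


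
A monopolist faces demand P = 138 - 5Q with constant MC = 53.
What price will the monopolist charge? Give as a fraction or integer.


MR = 138 - 10Q
Set MR = MC: 138 - 10Q = 53
Q* = 17/2
Substitute into demand:
P* = 138 - 5*17/2 = 191/2

191/2


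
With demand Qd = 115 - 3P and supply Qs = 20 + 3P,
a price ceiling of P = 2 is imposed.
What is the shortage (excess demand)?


At P = 2:
Qd = 115 - 3*2 = 109
Qs = 20 + 3*2 = 26
Shortage = Qd - Qs = 109 - 26 = 83

83


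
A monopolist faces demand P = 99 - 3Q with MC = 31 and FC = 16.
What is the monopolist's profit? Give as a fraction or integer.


MR = MC: 99 - 6Q = 31
Q* = 34/3
P* = 99 - 3*34/3 = 65
Profit = (P* - MC)*Q* - FC
= (65 - 31)*34/3 - 16
= 34*34/3 - 16
= 1156/3 - 16 = 1108/3

1108/3


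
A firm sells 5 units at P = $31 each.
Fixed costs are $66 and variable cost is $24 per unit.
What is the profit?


Total Revenue = P * Q = 31 * 5 = $155
Total Cost = FC + VC*Q = 66 + 24*5 = $186
Profit = TR - TC = 155 - 186 = $-31

$-31


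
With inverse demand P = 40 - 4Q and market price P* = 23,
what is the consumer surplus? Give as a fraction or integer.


Maximum willingness to pay (at Q=0): P_max = 40
Quantity demanded at P* = 23:
Q* = (40 - 23)/4 = 17/4
CS = (1/2) * Q* * (P_max - P*)
CS = (1/2) * 17/4 * (40 - 23)
CS = (1/2) * 17/4 * 17 = 289/8

289/8


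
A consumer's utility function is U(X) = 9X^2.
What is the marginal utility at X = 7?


MU = dU/dX = 9*2*X^(2-1)
MU = 18*X^1
At X = 7:
MU = 18 * 7^1
MU = 18 * 7 = 126

126


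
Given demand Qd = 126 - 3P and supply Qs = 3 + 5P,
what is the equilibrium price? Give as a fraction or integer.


At equilibrium, Qd = Qs.
126 - 3P = 3 + 5P
126 - 3 = 3P + 5P
123 = 8P
P* = 123/8 = 123/8

123/8


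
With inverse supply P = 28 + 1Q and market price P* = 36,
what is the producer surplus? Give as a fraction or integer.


Minimum supply price (at Q=0): P_min = 28
Quantity supplied at P* = 36:
Q* = (36 - 28)/1 = 8
PS = (1/2) * Q* * (P* - P_min)
PS = (1/2) * 8 * (36 - 28)
PS = (1/2) * 8 * 8 = 32

32


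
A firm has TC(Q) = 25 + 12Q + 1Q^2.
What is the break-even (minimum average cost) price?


AC(Q) = 25/Q + 12 + 1Q
To minimize: dAC/dQ = -25/Q^2 + 1 = 0
Q^2 = 25/1 = 25
Q* = 5
Min AC = 25/5 + 12 + 1*5
Min AC = 5 + 12 + 5 = 22

22


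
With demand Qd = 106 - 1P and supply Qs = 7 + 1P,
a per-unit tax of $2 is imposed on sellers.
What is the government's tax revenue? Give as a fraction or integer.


With tax on sellers, new supply: Qs' = 7 + 1(P - 2)
= 5 + 1P
New equilibrium quantity:
Q_new = 111/2
Tax revenue = tax * Q_new = 2 * 111/2 = 111

111


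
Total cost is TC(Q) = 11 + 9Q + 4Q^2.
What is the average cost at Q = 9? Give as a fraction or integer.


TC(9) = 11 + 9*9 + 4*9^2
TC(9) = 11 + 81 + 324 = 416
AC = TC/Q = 416/9 = 416/9

416/9


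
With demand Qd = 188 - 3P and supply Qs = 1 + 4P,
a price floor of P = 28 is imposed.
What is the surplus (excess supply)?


At P = 28:
Qd = 188 - 3*28 = 104
Qs = 1 + 4*28 = 113
Surplus = Qs - Qd = 113 - 104 = 9

9


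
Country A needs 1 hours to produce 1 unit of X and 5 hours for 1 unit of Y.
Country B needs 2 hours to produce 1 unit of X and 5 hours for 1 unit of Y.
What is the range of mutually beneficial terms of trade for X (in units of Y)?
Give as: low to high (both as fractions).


Opportunity cost of X for Country A = hours_X / hours_Y = 1/5 = 1/5 units of Y
Opportunity cost of X for Country B = hours_X / hours_Y = 2/5 = 2/5 units of Y
Terms of trade must be between the two opportunity costs.
Range: 1/5 to 2/5

1/5 to 2/5


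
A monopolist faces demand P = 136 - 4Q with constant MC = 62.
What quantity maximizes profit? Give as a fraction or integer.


TR = P*Q = (136 - 4Q)Q = 136Q - 4Q^2
MR = dTR/dQ = 136 - 8Q
Set MR = MC:
136 - 8Q = 62
74 = 8Q
Q* = 74/8 = 37/4

37/4


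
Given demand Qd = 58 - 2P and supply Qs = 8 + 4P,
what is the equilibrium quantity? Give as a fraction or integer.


First find equilibrium price:
58 - 2P = 8 + 4P
P* = 50/6 = 25/3
Then substitute into demand:
Q* = 58 - 2 * 25/3 = 124/3

124/3


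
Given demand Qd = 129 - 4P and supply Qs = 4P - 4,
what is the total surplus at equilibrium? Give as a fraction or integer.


Find equilibrium: 129 - 4P = 4P - 4
129 + 4 = 8P
P* = 133/8 = 133/8
Q* = 4*133/8 - 4 = 125/2
Inverse demand: P = 129/4 - Q/4, so P_max = 129/4
Inverse supply: P = 1 + Q/4, so P_min = 1
CS = (1/2) * 125/2 * (129/4 - 133/8) = 15625/32
PS = (1/2) * 125/2 * (133/8 - 1) = 15625/32
TS = CS + PS = 15625/32 + 15625/32 = 15625/16

15625/16


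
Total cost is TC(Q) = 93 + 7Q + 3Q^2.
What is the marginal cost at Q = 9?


MC = dTC/dQ = 7 + 2*3*Q
At Q = 9:
MC = 7 + 6*9
MC = 7 + 54 = 61

61


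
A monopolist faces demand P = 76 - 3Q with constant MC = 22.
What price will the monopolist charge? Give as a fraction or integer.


MR = 76 - 6Q
Set MR = MC: 76 - 6Q = 22
Q* = 9
Substitute into demand:
P* = 76 - 3*9 = 49

49


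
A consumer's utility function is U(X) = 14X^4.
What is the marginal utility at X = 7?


MU = dU/dX = 14*4*X^(4-1)
MU = 56*X^3
At X = 7:
MU = 56 * 7^3
MU = 56 * 343 = 19208

19208


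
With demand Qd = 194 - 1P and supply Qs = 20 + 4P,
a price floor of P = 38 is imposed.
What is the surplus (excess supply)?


At P = 38:
Qd = 194 - 1*38 = 156
Qs = 20 + 4*38 = 172
Surplus = Qs - Qd = 172 - 156 = 16

16


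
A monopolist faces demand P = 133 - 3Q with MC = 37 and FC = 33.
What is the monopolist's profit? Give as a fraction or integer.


MR = MC: 133 - 6Q = 37
Q* = 16
P* = 133 - 3*16 = 85
Profit = (P* - MC)*Q* - FC
= (85 - 37)*16 - 33
= 48*16 - 33
= 768 - 33 = 735

735


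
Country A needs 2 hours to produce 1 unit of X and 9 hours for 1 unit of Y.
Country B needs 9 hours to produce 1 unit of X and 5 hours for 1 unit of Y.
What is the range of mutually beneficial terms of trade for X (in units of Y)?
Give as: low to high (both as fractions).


Opportunity cost of X for Country A = hours_X / hours_Y = 2/9 = 2/9 units of Y
Opportunity cost of X for Country B = hours_X / hours_Y = 9/5 = 9/5 units of Y
Terms of trade must be between the two opportunity costs.
Range: 2/9 to 9/5

2/9 to 9/5


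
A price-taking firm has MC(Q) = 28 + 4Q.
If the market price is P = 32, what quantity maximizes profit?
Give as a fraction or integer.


In perfect competition, profit is maximized where P = MC.
32 = 28 + 4Q
4 = 4Q
Q* = 4/4 = 1

1


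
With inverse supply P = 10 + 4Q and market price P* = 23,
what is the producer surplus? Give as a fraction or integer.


Minimum supply price (at Q=0): P_min = 10
Quantity supplied at P* = 23:
Q* = (23 - 10)/4 = 13/4
PS = (1/2) * Q* * (P* - P_min)
PS = (1/2) * 13/4 * (23 - 10)
PS = (1/2) * 13/4 * 13 = 169/8

169/8


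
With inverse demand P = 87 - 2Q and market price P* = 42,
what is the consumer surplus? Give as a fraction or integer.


Maximum willingness to pay (at Q=0): P_max = 87
Quantity demanded at P* = 42:
Q* = (87 - 42)/2 = 45/2
CS = (1/2) * Q* * (P_max - P*)
CS = (1/2) * 45/2 * (87 - 42)
CS = (1/2) * 45/2 * 45 = 2025/4

2025/4


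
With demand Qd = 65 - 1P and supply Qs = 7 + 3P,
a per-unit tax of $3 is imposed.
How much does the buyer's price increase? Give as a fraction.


With a per-unit tax, the buyer's price increase depends on relative slopes.
Supply slope: d = 3, Demand slope: b = 1
Buyer's price increase = d * tax / (b + d)
= 3 * 3 / (1 + 3)
= 9 / 4 = 9/4

9/4


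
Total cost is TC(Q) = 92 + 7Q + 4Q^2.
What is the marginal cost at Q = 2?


MC = dTC/dQ = 7 + 2*4*Q
At Q = 2:
MC = 7 + 8*2
MC = 7 + 16 = 23

23


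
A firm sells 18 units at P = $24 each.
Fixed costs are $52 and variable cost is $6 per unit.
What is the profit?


Total Revenue = P * Q = 24 * 18 = $432
Total Cost = FC + VC*Q = 52 + 6*18 = $160
Profit = TR - TC = 432 - 160 = $272

$272


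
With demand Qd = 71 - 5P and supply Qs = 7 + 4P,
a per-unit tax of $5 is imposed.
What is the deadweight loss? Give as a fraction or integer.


Pre-tax equilibrium quantity: Q* = 319/9
Post-tax equilibrium quantity: Q_tax = 73/3
Reduction in quantity: Q* - Q_tax = 100/9
DWL = (1/2) * tax * (Q* - Q_tax)
DWL = (1/2) * 5 * 100/9 = 250/9

250/9


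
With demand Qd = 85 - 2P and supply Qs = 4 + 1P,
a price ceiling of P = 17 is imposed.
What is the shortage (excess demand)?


At P = 17:
Qd = 85 - 2*17 = 51
Qs = 4 + 1*17 = 21
Shortage = Qd - Qs = 51 - 21 = 30

30


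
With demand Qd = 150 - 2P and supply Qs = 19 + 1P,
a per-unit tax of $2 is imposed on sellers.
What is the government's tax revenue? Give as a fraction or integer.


With tax on sellers, new supply: Qs' = 19 + 1(P - 2)
= 17 + 1P
New equilibrium quantity:
Q_new = 184/3
Tax revenue = tax * Q_new = 2 * 184/3 = 368/3

368/3


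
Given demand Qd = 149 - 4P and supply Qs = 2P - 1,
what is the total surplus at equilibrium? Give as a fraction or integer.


Find equilibrium: 149 - 4P = 2P - 1
149 + 1 = 6P
P* = 150/6 = 25
Q* = 2*25 - 1 = 49
Inverse demand: P = 149/4 - Q/4, so P_max = 149/4
Inverse supply: P = 1/2 + Q/2, so P_min = 1/2
CS = (1/2) * 49 * (149/4 - 25) = 2401/8
PS = (1/2) * 49 * (25 - 1/2) = 2401/4
TS = CS + PS = 2401/8 + 2401/4 = 7203/8

7203/8


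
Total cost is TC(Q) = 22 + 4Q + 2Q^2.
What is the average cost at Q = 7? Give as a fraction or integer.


TC(7) = 22 + 4*7 + 2*7^2
TC(7) = 22 + 28 + 98 = 148
AC = TC/Q = 148/7 = 148/7

148/7


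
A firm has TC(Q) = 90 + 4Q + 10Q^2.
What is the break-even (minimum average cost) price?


AC(Q) = 90/Q + 4 + 10Q
To minimize: dAC/dQ = -90/Q^2 + 10 = 0
Q^2 = 90/10 = 9
Q* = 3
Min AC = 90/3 + 4 + 10*3
Min AC = 30 + 4 + 30 = 64

64


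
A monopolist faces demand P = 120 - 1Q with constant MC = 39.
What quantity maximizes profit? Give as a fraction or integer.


TR = P*Q = (120 - 1Q)Q = 120Q - 1Q^2
MR = dTR/dQ = 120 - 2Q
Set MR = MC:
120 - 2Q = 39
81 = 2Q
Q* = 81/2 = 81/2

81/2


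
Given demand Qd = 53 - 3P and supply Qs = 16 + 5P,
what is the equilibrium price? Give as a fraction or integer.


At equilibrium, Qd = Qs.
53 - 3P = 16 + 5P
53 - 16 = 3P + 5P
37 = 8P
P* = 37/8 = 37/8

37/8


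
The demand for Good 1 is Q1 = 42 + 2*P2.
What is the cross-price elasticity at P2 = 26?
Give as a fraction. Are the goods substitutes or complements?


dQ1/dP2 = 2
At P2 = 26: Q1 = 42 + 2*26 = 94
Exy = (dQ1/dP2)(P2/Q1) = 2 * 26 / 94 = 26/47
Since Exy > 0, the goods are substitutes.

26/47 (substitutes)


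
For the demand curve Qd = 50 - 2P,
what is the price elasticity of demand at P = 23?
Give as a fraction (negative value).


dQ/dP = -2
At P = 23: Q = 50 - 2*23 = 4
E = (dQ/dP)(P/Q) = (-2)(23/4) = -23/2

-23/2


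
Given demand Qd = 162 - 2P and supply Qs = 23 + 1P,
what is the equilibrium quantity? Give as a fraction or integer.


First find equilibrium price:
162 - 2P = 23 + 1P
P* = 139/3 = 139/3
Then substitute into demand:
Q* = 162 - 2 * 139/3 = 208/3

208/3


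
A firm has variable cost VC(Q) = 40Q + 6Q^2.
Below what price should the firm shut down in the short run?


AVC(Q) = VC(Q)/Q = 40 + 6Q
AVC is increasing in Q, so minimum AVC is at Q -> 0+.
Min AVC = 40
The firm should shut down if P < 40.

40


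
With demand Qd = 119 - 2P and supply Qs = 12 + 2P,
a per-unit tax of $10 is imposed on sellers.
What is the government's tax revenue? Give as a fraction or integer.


With tax on sellers, new supply: Qs' = 12 + 2(P - 10)
= 2P - 8
New equilibrium quantity:
Q_new = 111/2
Tax revenue = tax * Q_new = 10 * 111/2 = 555

555


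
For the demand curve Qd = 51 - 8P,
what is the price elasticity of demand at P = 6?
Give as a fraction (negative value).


dQ/dP = -8
At P = 6: Q = 51 - 8*6 = 3
E = (dQ/dP)(P/Q) = (-8)(6/3) = -16

-16


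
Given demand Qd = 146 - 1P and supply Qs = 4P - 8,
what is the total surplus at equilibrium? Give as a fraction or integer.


Find equilibrium: 146 - 1P = 4P - 8
146 + 8 = 5P
P* = 154/5 = 154/5
Q* = 4*154/5 - 8 = 576/5
Inverse demand: P = 146 - Q/1, so P_max = 146
Inverse supply: P = 2 + Q/4, so P_min = 2
CS = (1/2) * 576/5 * (146 - 154/5) = 165888/25
PS = (1/2) * 576/5 * (154/5 - 2) = 41472/25
TS = CS + PS = 165888/25 + 41472/25 = 41472/5

41472/5


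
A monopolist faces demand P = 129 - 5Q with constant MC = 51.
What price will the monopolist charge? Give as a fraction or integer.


MR = 129 - 10Q
Set MR = MC: 129 - 10Q = 51
Q* = 39/5
Substitute into demand:
P* = 129 - 5*39/5 = 90

90


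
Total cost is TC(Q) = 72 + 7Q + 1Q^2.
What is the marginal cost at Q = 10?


MC = dTC/dQ = 7 + 2*1*Q
At Q = 10:
MC = 7 + 2*10
MC = 7 + 20 = 27

27


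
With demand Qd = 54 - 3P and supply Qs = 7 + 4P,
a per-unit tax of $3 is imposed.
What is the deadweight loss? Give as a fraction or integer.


Pre-tax equilibrium quantity: Q* = 237/7
Post-tax equilibrium quantity: Q_tax = 201/7
Reduction in quantity: Q* - Q_tax = 36/7
DWL = (1/2) * tax * (Q* - Q_tax)
DWL = (1/2) * 3 * 36/7 = 54/7

54/7


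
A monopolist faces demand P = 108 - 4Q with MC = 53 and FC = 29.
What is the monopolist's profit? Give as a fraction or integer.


MR = MC: 108 - 8Q = 53
Q* = 55/8
P* = 108 - 4*55/8 = 161/2
Profit = (P* - MC)*Q* - FC
= (161/2 - 53)*55/8 - 29
= 55/2*55/8 - 29
= 3025/16 - 29 = 2561/16

2561/16


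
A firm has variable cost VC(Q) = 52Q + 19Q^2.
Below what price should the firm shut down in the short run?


AVC(Q) = VC(Q)/Q = 52 + 19Q
AVC is increasing in Q, so minimum AVC is at Q -> 0+.
Min AVC = 52
The firm should shut down if P < 52.

52


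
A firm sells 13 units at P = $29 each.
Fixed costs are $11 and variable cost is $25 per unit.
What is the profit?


Total Revenue = P * Q = 29 * 13 = $377
Total Cost = FC + VC*Q = 11 + 25*13 = $336
Profit = TR - TC = 377 - 336 = $41

$41
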